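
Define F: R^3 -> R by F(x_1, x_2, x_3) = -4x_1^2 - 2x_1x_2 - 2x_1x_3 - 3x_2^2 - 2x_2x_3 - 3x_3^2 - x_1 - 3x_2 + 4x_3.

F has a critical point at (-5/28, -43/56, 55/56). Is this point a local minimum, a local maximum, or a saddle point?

The Hessian is constant: H = [[-8, -2, -2], [-2, -6, -2], [-2, -2, -6]].
Leading principal minors: Δ₁ = -8, Δ₂ = 44, Δ₃ = -224.
The minors alternate sign starting negative (−, +, −), so H is negative definite: a local maximum.

local maximum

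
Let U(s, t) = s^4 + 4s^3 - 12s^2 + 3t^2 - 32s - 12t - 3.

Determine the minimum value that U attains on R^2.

-79

U(s,t) separates as P(s) + Q(t) − 3, so its minimum is min P + min Q − 3.
P'(s) = 4(s - 2)(s + 1)(s + 4) vanishes at s ∈ {-4, -1, 2}; Q'(t) = 6(t - 2) vanishes at t ∈ {2}.
Local minima of P (where P''>0): P(-4)=-64, P(2)=-64. Local minima of Q: Q(2)=-12.
So the global minimum of U is P(-4) + Q(2) − 3 = -64 − 12 − 3 = -79, attained at (-4, 2).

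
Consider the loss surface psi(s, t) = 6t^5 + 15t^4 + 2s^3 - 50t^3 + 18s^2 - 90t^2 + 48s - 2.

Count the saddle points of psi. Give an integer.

psi separates as a function of s plus a function of t, so ∇psi=0 decouples.
∂psi/∂s = 6(s + 2)(s + 4) = 0 at s ∈ {-4, -2}; ∂psi/∂t = 30t(t - 2)(t + 1)(t + 3) = 0 at t ∈ {-3, -1, 0, 2}.
The Hessian is diagonal: diag(psi_ss, psi_tt). Second derivatives: psi_ss(-4)=-12, psi_ss(-2)=12; psi_tt(-3)=-900, psi_tt(-1)=180, psi_tt(0)=-180, psi_tt(2)=900.
Saddle points occur where the two diagonal entries have opposite signs: (-4, -1), (-4, 2), (-2, -3), (-2, 0). Count: 4.

4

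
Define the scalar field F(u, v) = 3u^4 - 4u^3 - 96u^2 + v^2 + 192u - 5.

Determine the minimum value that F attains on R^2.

F(u,v) separates as P(u) + Q(v) − 5, so its minimum is min P + min Q − 5.
P'(u) = 12(u - 4)(u - 1)(u + 4) vanishes at u ∈ {-4, 1, 4}; Q'(v) = 2v vanishes at v ∈ {0}.
Local minima of P (where P''>0): P(-4)=-1280, P(4)=-256. Local minima of Q: Q(0)=0.
So the global minimum of F is P(-4) + Q(0) − 5 = -1280 + 0 − 5 = -1285, attained at (-4, 0).

-1285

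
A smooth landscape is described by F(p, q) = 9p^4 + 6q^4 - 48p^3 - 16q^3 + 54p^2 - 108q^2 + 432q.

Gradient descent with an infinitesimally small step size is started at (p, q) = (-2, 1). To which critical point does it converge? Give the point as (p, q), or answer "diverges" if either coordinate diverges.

F is separable, so gradient descent decouples: p follows -∂F/∂p, q follows -∂F/∂q.
∂F/∂p = 36p(p - 3)(p - 1); at p=-2 this is -1080, so p increases.
∂F/∂q = 24(q - 3)(q - 2)(q + 3); at q=1 this is 192, so q decreases.
p converges to its nearest critical value 0 (a local min of the p-part); q converges to -3. The iterate converges to (0, -3).

(0, -3)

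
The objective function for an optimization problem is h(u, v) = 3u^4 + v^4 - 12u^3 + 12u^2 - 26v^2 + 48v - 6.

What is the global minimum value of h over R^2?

h(u,v) separates as P(u) + Q(v) − 6, so its minimum is min P + min Q − 6.
P'(u) = 12u(u - 2)(u - 1) vanishes at u ∈ {0, 1, 2}; Q'(v) = 4(v - 3)(v - 1)(v + 4) vanishes at v ∈ {-4, 1, 3}.
Local minima of P (where P''>0): P(0)=0, P(2)=0. Local minima of Q: Q(-4)=-352, Q(3)=-9.
So the global minimum of h is P(0) + Q(-4) − 6 = 0 − 352 − 6 = -358, attained at (0, -4).

-358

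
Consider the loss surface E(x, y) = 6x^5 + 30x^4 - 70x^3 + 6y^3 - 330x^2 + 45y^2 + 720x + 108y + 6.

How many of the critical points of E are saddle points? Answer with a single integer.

E separates as a function of x plus a function of y, so ∇E=0 decouples.
∂E/∂x = 30(x - 2)(x - 1)(x + 3)(x + 4) = 0 at x ∈ {-4, -3, 1, 2}; ∂E/∂y = 18(y + 2)(y + 3) = 0 at y ∈ {-3, -2}.
The Hessian is diagonal: diag(E_xx, E_yy). Second derivatives: E_xx(-4)=-900, E_xx(-3)=600, E_xx(1)=-600, E_xx(2)=900; E_yy(-3)=-18, E_yy(-2)=18.
Saddle points occur where the two diagonal entries have opposite signs: (-4, -2), (-3, -3), (1, -2), (2, -3). Count: 4.

4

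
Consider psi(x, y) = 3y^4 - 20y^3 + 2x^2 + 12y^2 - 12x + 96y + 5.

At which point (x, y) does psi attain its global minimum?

(3, -1)

psi(x,y) separates as P(x) + Q(y) + 5, so its minimum is min P + min Q + 5.
P'(x) = 4x - 12 vanishes at x ∈ {3}; Q'(y) = 12(y - 4)(y - 2)(y + 1) vanishes at y ∈ {-1, 2, 4}.
Local minima of P (where P''>0): P(3)=-18. Local minima of Q: Q(-1)=-61, Q(4)=64.
So the global minimum of psi is P(3) + Q(-1) + 5 = -18 − 61 + 5 = -74, attained at (3, -1).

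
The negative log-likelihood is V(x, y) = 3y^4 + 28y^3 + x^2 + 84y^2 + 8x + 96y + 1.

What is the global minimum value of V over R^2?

V(x,y) separates as P(x) + Q(y) + 1, so its minimum is min P + min Q + 1.
P'(x) = 2x + 8 vanishes at x ∈ {-4}; Q'(y) = 12(y + 1)(y + 2)(y + 4) vanishes at y ∈ {-4, -2, -1}.
Local minima of P (where P''>0): P(-4)=-16. Local minima of Q: Q(-4)=-64, Q(-1)=-37.
So the global minimum of V is P(-4) + Q(-4) + 1 = -16 − 64 + 1 = -79, attained at (-4, -4).

-79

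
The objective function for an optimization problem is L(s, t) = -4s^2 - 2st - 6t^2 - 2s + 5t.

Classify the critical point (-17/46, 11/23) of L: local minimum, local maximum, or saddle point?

The Hessian of L is constant: H = [[-8, -2], [-2, -12]].
det(H) = (-8)·(-12) − (-2)² = 92.
det(H) > 0 and tr(H) = -20 < 0, so H is negative definite and the point is a local maximum.

local maximum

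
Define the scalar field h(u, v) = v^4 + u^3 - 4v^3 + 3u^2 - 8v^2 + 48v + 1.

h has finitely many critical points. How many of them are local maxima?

1

h separates as a function of u plus a function of v, so ∇h=0 decouples.
∂h/∂u = 3u(u + 2) = 0 at u ∈ {-2, 0}; ∂h/∂v = 4(v - 3)(v - 2)(v + 2) = 0 at v ∈ {-2, 2, 3}.
The Hessian is diagonal: diag(h_uu, h_vv). Second derivatives: h_uu(-2)=-6, h_uu(0)=6; h_vv(-2)=80, h_vv(2)=-16, h_vv(3)=20.
Local maxima occur where both diagonal entries negative: (-2, 2). Count: 1.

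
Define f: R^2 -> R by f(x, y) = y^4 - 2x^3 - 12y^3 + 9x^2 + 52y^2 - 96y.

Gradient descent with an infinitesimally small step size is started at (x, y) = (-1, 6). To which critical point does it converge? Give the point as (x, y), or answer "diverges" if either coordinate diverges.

f is separable, so gradient descent decouples: x follows -∂f/∂x, y follows -∂f/∂y.
∂f/∂x = -6x(x - 3); at x=-1 this is -24, so x increases.
∂f/∂y = 4(y - 4)(y - 3)(y - 2); at y=6 this is 96, so y decreases.
x converges to its nearest critical value 0 (a local min of the x-part); y converges to 4. The iterate converges to (0, 4).

(0, 4)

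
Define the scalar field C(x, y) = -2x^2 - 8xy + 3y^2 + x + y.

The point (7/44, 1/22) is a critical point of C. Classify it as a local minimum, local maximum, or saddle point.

saddle point

The Hessian of C is constant: H = [[-4, -8], [-8, 6]].
det(H) = (-4)·6 − (-8)² = -88.
Since det(H) < 0, H is indefinite and the critical point is a saddle point.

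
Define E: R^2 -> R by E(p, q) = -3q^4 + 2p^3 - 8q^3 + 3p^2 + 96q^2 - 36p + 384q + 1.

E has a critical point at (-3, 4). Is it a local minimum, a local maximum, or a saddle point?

local maximum

The mixed partial ∂²E/∂p∂q is 0, so the Hessian at any point is diag(E_pp, E_qq) = diag(6(2p + 1), 12(-3q^2 - 4q + 16)).
At (-3, 4): H = diag(-30, -576).
Both eigenvalues are negative, so H is negative definite: a local maximum.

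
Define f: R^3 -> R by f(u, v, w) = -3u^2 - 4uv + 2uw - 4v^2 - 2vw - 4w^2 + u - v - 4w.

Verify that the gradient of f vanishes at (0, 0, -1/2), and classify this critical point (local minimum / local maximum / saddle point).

local maximum

∇f = (-6u - 4v + 2w + 1, -4u - 8v - 2w - 1, 2u - 2v - 8w - 4); substituting (0, 0, -1/2) gives ∇f = (0, 0, 0), so (0, 0, -1/2) is indeed a critical point.
The Hessian is constant: H = [[-6, -4, 2], [-4, -8, -2], [2, -2, -8]].
Leading principal minors: Δ₁ = -6, Δ₂ = 32, Δ₃ = -168.
The minors alternate sign starting negative (−, +, −), so H is negative definite: a local maximum.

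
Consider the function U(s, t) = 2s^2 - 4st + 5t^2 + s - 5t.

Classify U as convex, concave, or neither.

convex

U is quadratic, so its Hessian is the constant matrix H = [[4, -4], [-4, 10]].
det(H) = 24, tr(H) = 14.
det(H) > 0 and tr(H) > 0, so H is positive definite everywhere: convex.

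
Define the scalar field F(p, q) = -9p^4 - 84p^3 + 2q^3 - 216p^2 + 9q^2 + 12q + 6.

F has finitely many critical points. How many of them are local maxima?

2

F separates as a function of p plus a function of q, so ∇F=0 decouples.
∂F/∂p = -36p(p + 3)(p + 4) = 0 at p ∈ {-4, -3, 0}; ∂F/∂q = 6(q + 1)(q + 2) = 0 at q ∈ {-2, -1}.
The Hessian is diagonal: diag(F_pp, F_qq). Second derivatives: F_pp(-4)=-144, F_pp(-3)=108, F_pp(0)=-432; F_qq(-2)=-6, F_qq(-1)=6.
Local maxima occur where both diagonal entries negative: (-4, -2), (0, -2). Count: 2.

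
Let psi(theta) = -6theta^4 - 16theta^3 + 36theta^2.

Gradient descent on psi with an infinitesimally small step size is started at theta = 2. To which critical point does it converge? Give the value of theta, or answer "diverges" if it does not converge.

diverges

psi'(theta) = -24theta(theta - 1)(theta + 3), so psi'(2) = -240.
Gradient descent moves in the -psi' direction, i.e. theta is increasing.
There is no critical point above theta=2, and psi' keeps the same sign, so the iterate runs off to +∞.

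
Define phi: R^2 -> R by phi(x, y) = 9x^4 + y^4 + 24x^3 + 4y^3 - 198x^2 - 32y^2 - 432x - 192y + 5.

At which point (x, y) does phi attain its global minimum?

(3, 4)

phi(x,y) separates as P(x) + Q(y) + 5, so its minimum is min P + min Q + 5.
P'(x) = 36(x - 3)(x + 1)(x + 4) vanishes at x ∈ {-4, -1, 3}; Q'(y) = 4(y - 4)(y + 3)(y + 4) vanishes at y ∈ {-4, -3, 4}.
Local minima of P (where P''>0): P(-4)=-672, P(3)=-1701. Local minima of Q: Q(-4)=256, Q(4)=-768.
So the global minimum of phi is P(3) + Q(4) + 5 = -1701 − 768 + 5 = -2464, attained at (3, 4).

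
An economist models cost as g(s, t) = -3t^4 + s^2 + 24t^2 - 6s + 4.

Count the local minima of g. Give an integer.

g separates as a function of s plus a function of t, so ∇g=0 decouples.
∂g/∂s = 2(s - 3) = 0 at s ∈ {3}; ∂g/∂t = -12t(t - 2)(t + 2) = 0 at t ∈ {-2, 0, 2}.
The Hessian is diagonal: diag(g_ss, g_tt). Second derivatives: g_ss(3)=2; g_tt(-2)=-96, g_tt(0)=48, g_tt(2)=-96.
Local minima occur where both diagonal entries positive: (3, 0). Count: 1.

1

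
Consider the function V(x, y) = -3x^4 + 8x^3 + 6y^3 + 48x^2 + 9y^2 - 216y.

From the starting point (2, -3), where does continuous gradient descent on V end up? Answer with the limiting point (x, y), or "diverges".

V is separable, so gradient descent decouples: x follows -∂V/∂x, y follows -∂V/∂y.
∂V/∂x = -12x(x - 4)(x + 2); at x=2 this is 192, so x decreases.
∂V/∂y = 18(y - 3)(y + 4); at y=-3 this is -108, so y increases.
x converges to its nearest critical value 0 (a local min of the x-part); y converges to 3. The iterate converges to (0, 3).

(0, 3)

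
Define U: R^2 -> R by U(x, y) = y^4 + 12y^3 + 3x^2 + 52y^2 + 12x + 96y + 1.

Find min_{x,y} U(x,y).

U(x,y) separates as P(x) + Q(y) + 1, so its minimum is min P + min Q + 1.
P'(x) = 6x + 12 vanishes at x ∈ {-2}; Q'(y) = 4(y + 2)(y + 3)(y + 4) vanishes at y ∈ {-4, -3, -2}.
Local minima of P (where P''>0): P(-2)=-12. Local minima of Q: Q(-4)=-64, Q(-2)=-64.
So the global minimum of U is P(-2) + Q(-4) + 1 = -12 − 64 + 1 = -75, attained at (-2, -4).

-75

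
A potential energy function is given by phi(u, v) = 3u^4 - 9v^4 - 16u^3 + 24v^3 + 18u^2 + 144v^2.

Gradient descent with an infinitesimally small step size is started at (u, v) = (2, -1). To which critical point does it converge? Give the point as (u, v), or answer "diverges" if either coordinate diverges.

(3, 0)

phi is separable, so gradient descent decouples: u follows -∂phi/∂u, v follows -∂phi/∂v.
∂phi/∂u = 12u(u - 3)(u - 1); at u=2 this is -24, so u increases.
∂phi/∂v = -36v(v - 4)(v + 2); at v=-1 this is -180, so v increases.
u converges to its nearest critical value 3 (a local min of the u-part); v converges to 0. The iterate converges to (3, 0).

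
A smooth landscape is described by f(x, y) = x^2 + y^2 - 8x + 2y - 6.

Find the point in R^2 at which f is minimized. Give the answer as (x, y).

f(x,y) separates as P(x) + Q(y) − 6, so its minimum is min P + min Q − 6.
P'(x) = 2x - 8 vanishes at x ∈ {4}; Q'(y) = 2y + 2 vanishes at y ∈ {-1}.
Local minima of P (where P''>0): P(4)=-16. Local minima of Q: Q(-1)=-1.
So the global minimum of f is P(4) + Q(-1) − 6 = -16 − 1 − 6 = -23, attained at (4, -1).

(4, -1)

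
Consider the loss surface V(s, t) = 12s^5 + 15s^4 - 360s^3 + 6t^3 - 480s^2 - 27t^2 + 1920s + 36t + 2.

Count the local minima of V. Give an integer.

V separates as a function of s plus a function of t, so ∇V=0 decouples.
∂V/∂s = 60(s - 4)(s - 1)(s + 2)(s + 4) = 0 at s ∈ {-4, -2, 1, 4}; ∂V/∂t = 18(t - 2)(t - 1) = 0 at t ∈ {1, 2}.
The Hessian is diagonal: diag(V_ss, V_tt). Second derivatives: V_ss(-4)=-4800, V_ss(-2)=2160, V_ss(1)=-2700, V_ss(4)=8640; V_tt(1)=-18, V_tt(2)=18.
Local minima occur where both diagonal entries positive: (-2, 2), (4, 2). Count: 2.

2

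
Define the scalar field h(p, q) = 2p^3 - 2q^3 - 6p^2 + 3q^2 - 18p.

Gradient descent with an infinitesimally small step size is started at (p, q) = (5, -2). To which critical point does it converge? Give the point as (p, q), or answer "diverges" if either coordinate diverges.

h is separable, so gradient descent decouples: p follows -∂h/∂p, q follows -∂h/∂q.
∂h/∂p = 6(p - 3)(p + 1); at p=5 this is 72, so p decreases.
∂h/∂q = -6q(q - 1); at q=-2 this is -36, so q increases.
p converges to its nearest critical value 3 (a local min of the p-part); q converges to 0. The iterate converges to (3, 0).

(3, 0)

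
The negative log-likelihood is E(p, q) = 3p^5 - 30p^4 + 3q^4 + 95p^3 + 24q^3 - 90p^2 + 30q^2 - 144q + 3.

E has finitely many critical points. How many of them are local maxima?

2

E separates as a function of p plus a function of q, so ∇E=0 decouples.
∂E/∂p = 15p(p - 4)(p - 3)(p - 1) = 0 at p ∈ {0, 1, 3, 4}; ∂E/∂q = 12(q - 1)(q + 3)(q + 4) = 0 at q ∈ {-4, -3, 1}.
The Hessian is diagonal: diag(E_pp, E_qq). Second derivatives: E_pp(0)=-180, E_pp(1)=90, E_pp(3)=-90, E_pp(4)=180; E_qq(-4)=60, E_qq(-3)=-48, E_qq(1)=240.
Local maxima occur where both diagonal entries negative: (0, -3), (3, -3). Count: 2.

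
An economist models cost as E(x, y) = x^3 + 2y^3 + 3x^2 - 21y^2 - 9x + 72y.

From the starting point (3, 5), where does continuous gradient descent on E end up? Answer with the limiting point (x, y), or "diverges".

E is separable, so gradient descent decouples: x follows -∂E/∂x, y follows -∂E/∂y.
∂E/∂x = 3(x - 1)(x + 3); at x=3 this is 36, so x decreases.
∂E/∂y = 6(y - 4)(y - 3); at y=5 this is 12, so y decreases.
x converges to its nearest critical value 1 (a local min of the x-part); y converges to 4. The iterate converges to (1, 4).

(1, 4)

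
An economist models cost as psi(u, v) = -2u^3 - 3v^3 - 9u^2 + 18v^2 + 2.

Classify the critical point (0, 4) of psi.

The mixed partial ∂²psi/∂u∂v is 0, so the Hessian at any point is diag(psi_uu, psi_vv) = diag(-6(2u + 3), 18(-v + 2)).
At (0, 4): H = diag(-18, -36).
Both eigenvalues are negative, so H is negative definite: a local maximum.

local maximum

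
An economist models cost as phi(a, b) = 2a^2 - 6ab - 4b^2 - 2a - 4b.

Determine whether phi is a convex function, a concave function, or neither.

phi is quadratic, so its Hessian is the constant matrix H = [[4, -6], [-6, -8]].
det(H) = -68, tr(H) = -4.
det(H) < 0, so H is indefinite: neither convex nor concave.

neither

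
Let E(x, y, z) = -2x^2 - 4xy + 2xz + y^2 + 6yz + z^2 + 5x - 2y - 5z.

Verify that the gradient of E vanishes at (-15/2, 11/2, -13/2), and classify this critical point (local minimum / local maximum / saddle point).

∇E = (-4x - 4y + 2z + 5, -4x + 2y + 6z - 2, 2x + 6y + 2z - 5); substituting (-15/2, 11/2, -13/2) gives ∇E = (0, 0, 0), so (-15/2, 11/2, -13/2) is indeed a critical point.
The Hessian is constant: H = [[-4, -4, 2], [-4, 2, 6], [2, 6, 2]].
Leading principal minors: Δ₁ = -4, Δ₂ = -24, Δ₃ = -8.
The minors fit neither the all-positive nor the alternating-sign pattern, so H is indefinite: a saddle point.

saddle point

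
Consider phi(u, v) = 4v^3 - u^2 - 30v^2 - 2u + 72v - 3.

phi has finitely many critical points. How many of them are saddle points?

1

phi separates as a function of u plus a function of v, so ∇phi=0 decouples.
∂phi/∂u = -2(u + 1) = 0 at u ∈ {-1}; ∂phi/∂v = 12(v - 3)(v - 2) = 0 at v ∈ {2, 3}.
The Hessian is diagonal: diag(phi_uu, phi_vv). Second derivatives: phi_uu(-1)=-2; phi_vv(2)=-12, phi_vv(3)=12.
Saddle points occur where the two diagonal entries have opposite signs: (-1, 3). Count: 1.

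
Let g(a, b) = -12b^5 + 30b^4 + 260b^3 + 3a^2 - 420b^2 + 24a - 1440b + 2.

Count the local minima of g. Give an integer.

g separates as a function of a plus a function of b, so ∇g=0 decouples.
∂g/∂a = 6(a + 4) = 0 at a ∈ {-4}; ∂g/∂b = -60(b - 4)(b - 2)(b + 1)(b + 3) = 0 at b ∈ {-3, -1, 2, 4}.
The Hessian is diagonal: diag(g_aa, g_bb). Second derivatives: g_aa(-4)=6; g_bb(-3)=4200, g_bb(-1)=-1800, g_bb(2)=1800, g_bb(4)=-4200.
Local minima occur where both diagonal entries positive: (-4, -3), (-4, 2). Count: 2.

2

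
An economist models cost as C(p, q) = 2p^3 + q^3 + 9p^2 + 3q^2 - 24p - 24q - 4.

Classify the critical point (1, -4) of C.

saddle point

The mixed partial ∂²C/∂p∂q is 0, so the Hessian at any point is diag(C_pp, C_qq) = diag(6(2p + 3), 6(q + 1)).
At (1, -4): H = diag(30, -18).
The eigenvalues have opposite signs, so H is indefinite: a saddle point.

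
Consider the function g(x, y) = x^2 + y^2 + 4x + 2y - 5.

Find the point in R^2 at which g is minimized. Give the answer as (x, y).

(-2, -1)

g(x,y) separates as P(x) + Q(y) − 5, so its minimum is min P + min Q − 5.
P'(x) = 2x + 4 vanishes at x ∈ {-2}; Q'(y) = 2y + 2 vanishes at y ∈ {-1}.
Local minima of P (where P''>0): P(-2)=-4. Local minima of Q: Q(-1)=-1.
So the global minimum of g is P(-2) + Q(-1) − 5 = -4 − 1 − 5 = -10, attained at (-2, -1).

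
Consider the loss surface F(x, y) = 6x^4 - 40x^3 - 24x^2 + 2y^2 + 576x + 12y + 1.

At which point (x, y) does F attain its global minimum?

(-2, -3)

F(x,y) separates as P(x) + Q(y) + 1, so its minimum is min P + min Q + 1.
P'(x) = 24(x - 4)(x - 3)(x + 2) vanishes at x ∈ {-2, 3, 4}; Q'(y) = 4y + 12 vanishes at y ∈ {-3}.
Local minima of P (where P''>0): P(-2)=-832, P(4)=896. Local minima of Q: Q(-3)=-18.
So the global minimum of F is P(-2) + Q(-3) + 1 = -832 − 18 + 1 = -849, attained at (-2, -3).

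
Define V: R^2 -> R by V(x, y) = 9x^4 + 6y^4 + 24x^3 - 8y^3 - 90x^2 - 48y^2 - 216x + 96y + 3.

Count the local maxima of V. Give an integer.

1

V separates as a function of x plus a function of y, so ∇V=0 decouples.
∂V/∂x = 36(x - 2)(x + 1)(x + 3) = 0 at x ∈ {-3, -1, 2}; ∂V/∂y = 24(y - 2)(y - 1)(y + 2) = 0 at y ∈ {-2, 1, 2}.
The Hessian is diagonal: diag(V_xx, V_yy). Second derivatives: V_xx(-3)=360, V_xx(-1)=-216, V_xx(2)=540; V_yy(-2)=288, V_yy(1)=-72, V_yy(2)=96.
Local maxima occur where both diagonal entries negative: (-1, 1). Count: 1.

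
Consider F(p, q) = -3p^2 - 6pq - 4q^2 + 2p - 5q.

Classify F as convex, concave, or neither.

F is quadratic, so its Hessian is the constant matrix H = [[-6, -6], [-6, -8]].
det(H) = 12, tr(H) = -14.
det(H) > 0 and tr(H) < 0, so H is negative definite everywhere: concave.

concave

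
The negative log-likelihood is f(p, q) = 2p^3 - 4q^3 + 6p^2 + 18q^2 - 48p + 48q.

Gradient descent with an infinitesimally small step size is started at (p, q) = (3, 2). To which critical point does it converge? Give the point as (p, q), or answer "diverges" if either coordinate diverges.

f is separable, so gradient descent decouples: p follows -∂f/∂p, q follows -∂f/∂q.
∂f/∂p = 6(p - 2)(p + 4); at p=3 this is 42, so p decreases.
∂f/∂q = -12(q - 4)(q + 1); at q=2 this is 72, so q decreases.
p converges to its nearest critical value 2 (a local min of the p-part); q converges to -1. The iterate converges to (2, -1).

(2, -1)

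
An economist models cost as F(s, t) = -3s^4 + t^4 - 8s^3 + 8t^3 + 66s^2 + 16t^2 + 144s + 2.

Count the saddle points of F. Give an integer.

5

F separates as a function of s plus a function of t, so ∇F=0 decouples.
∂F/∂s = -12(s - 3)(s + 1)(s + 4) = 0 at s ∈ {-4, -1, 3}; ∂F/∂t = 4t(t + 2)(t + 4) = 0 at t ∈ {-4, -2, 0}.
The Hessian is diagonal: diag(F_ss, F_tt). Second derivatives: F_ss(-4)=-252, F_ss(-1)=144, F_ss(3)=-336; F_tt(-4)=32, F_tt(-2)=-16, F_tt(0)=32.
Saddle points occur where the two diagonal entries have opposite signs: (-4, -4), (-4, 0), (-1, -2), (3, -4), (3, 0). Count: 5.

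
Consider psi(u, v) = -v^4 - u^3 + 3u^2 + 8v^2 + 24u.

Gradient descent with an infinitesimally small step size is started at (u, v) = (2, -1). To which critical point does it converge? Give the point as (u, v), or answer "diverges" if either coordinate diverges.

psi is separable, so gradient descent decouples: u follows -∂psi/∂u, v follows -∂psi/∂v.
∂psi/∂u = -3(u - 4)(u + 2); at u=2 this is 24, so u decreases.
∂psi/∂v = -4v(v - 2)(v + 2); at v=-1 this is -12, so v increases.
u converges to its nearest critical value -2 (a local min of the u-part); v converges to 0. The iterate converges to (-2, 0).

(-2, 0)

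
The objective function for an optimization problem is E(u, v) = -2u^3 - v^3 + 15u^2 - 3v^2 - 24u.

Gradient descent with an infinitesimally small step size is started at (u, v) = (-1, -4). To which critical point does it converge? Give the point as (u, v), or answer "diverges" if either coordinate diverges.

(1, -2)

E is separable, so gradient descent decouples: u follows -∂E/∂u, v follows -∂E/∂v.
∂E/∂u = -6(u - 4)(u - 1); at u=-1 this is -60, so u increases.
∂E/∂v = -3v(v + 2); at v=-4 this is -24, so v increases.
u converges to its nearest critical value 1 (a local min of the u-part); v converges to -2. The iterate converges to (1, -2).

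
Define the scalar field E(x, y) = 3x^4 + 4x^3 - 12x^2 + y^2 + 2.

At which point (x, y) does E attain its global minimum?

(-2, 0)

E(x,y) separates as P(x) + Q(y) + 2, so its minimum is min P + min Q + 2.
P'(x) = 12x(x - 1)(x + 2) vanishes at x ∈ {-2, 0, 1}; Q'(y) = 2y vanishes at y ∈ {0}.
Local minima of P (where P''>0): P(-2)=-32, P(1)=-5. Local minima of Q: Q(0)=0.
So the global minimum of E is P(-2) + Q(0) + 2 = -32 + 0 + 2 = -30, attained at (-2, 0).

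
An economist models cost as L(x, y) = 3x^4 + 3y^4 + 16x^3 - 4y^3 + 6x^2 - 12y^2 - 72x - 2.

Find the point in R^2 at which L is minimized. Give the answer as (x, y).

L(x,y) separates as P(x) + Q(y) − 2, so its minimum is min P + min Q − 2.
P'(x) = 12(x - 1)(x + 2)(x + 3) vanishes at x ∈ {-3, -2, 1}; Q'(y) = 12y(y - 2)(y + 1) vanishes at y ∈ {-1, 0, 2}.
Local minima of P (where P''>0): P(-3)=81, P(1)=-47. Local minima of Q: Q(-1)=-5, Q(2)=-32.
So the global minimum of L is P(1) + Q(2) − 2 = -47 − 32 − 2 = -81, attained at (1, 2).

(1, 2)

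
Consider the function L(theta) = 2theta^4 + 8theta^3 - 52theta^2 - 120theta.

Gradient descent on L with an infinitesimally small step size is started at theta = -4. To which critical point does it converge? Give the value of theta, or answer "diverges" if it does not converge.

-5

L'(theta) = 8(theta - 3)(theta + 1)(theta + 5), so L'(-4) = 168.
Gradient descent moves in the -L' direction, i.e. theta is decreasing.
The nearest critical point in that direction is theta = -5, where L'' = 256 > 0 (a local minimum). The iterate converges there.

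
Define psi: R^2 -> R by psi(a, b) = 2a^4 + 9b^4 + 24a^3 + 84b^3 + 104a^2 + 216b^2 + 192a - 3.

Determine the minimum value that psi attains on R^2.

-131

psi(a,b) separates as P(a) + Q(b) − 3, so its minimum is min P + min Q − 3.
P'(a) = 8(a + 2)(a + 3)(a + 4) vanishes at a ∈ {-4, -3, -2}; Q'(b) = 36b(b + 3)(b + 4) vanishes at b ∈ {-4, -3, 0}.
Local minima of P (where P''>0): P(-4)=-128, P(-2)=-128. Local minima of Q: Q(-4)=384, Q(0)=0.
So the global minimum of psi is P(-4) + Q(0) − 3 = -128 + 0 − 3 = -131, attained at (-4, 0).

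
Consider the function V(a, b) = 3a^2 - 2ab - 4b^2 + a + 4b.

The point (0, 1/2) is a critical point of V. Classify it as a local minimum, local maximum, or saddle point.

saddle point

The Hessian of V is constant: H = [[6, -2], [-2, -8]].
det(H) = 6·(-8) − (-2)² = -52.
Since det(H) < 0, H is indefinite and the critical point is a saddle point.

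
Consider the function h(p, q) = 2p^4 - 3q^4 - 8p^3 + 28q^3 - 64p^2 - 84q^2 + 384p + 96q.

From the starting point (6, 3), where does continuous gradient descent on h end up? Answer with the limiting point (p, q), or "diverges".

h is separable, so gradient descent decouples: p follows -∂h/∂p, q follows -∂h/∂q.
∂h/∂p = 8(p - 4)(p - 3)(p + 4); at p=6 this is 480, so p decreases.
∂h/∂q = -12(q - 4)(q - 2)(q - 1); at q=3 this is 24, so q decreases.
p converges to its nearest critical value 4 (a local min of the p-part); q converges to 2. The iterate converges to (4, 2).

(4, 2)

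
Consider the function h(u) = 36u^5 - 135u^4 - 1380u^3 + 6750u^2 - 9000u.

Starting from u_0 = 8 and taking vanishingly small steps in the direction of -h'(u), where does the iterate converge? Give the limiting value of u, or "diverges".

h'(u) = 180(u - 5)(u - 2)(u - 1)(u + 5), so h'(8) = 294840.
Gradient descent moves in the -h' direction, i.e. u is decreasing.
The nearest critical point in that direction is u = 5, where h'' = 21600 > 0 (a local minimum). The iterate converges there.

5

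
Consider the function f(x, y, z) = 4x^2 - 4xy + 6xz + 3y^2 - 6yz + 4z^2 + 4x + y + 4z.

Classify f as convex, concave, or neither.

f is quadratic, so its Hessian is the constant matrix H = [[8, -4, 6], [-4, 6, -6], [6, -6, 8]].
Leading principal minors: 8, 32, 40.
All positive ⇒ H ≻ 0 ⇒ convex.

convex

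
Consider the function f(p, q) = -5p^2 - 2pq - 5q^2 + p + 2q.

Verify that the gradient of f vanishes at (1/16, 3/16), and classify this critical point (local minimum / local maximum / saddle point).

local maximum

∇f = (-10p - 2q + 1, -2p - 10q + 2); substituting (1/16, 3/16) gives ∇f = (0, 0), so (1/16, 3/16) is indeed a critical point.
The Hessian of f is constant: H = [[-10, -2], [-2, -10]].
det(H) = (-10)·(-10) − (-2)² = 96.
det(H) > 0 and tr(H) = -20 < 0, so H is negative definite and the point is a local maximum.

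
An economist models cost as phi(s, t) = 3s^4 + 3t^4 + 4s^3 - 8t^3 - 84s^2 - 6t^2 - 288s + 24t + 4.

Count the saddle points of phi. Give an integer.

4

phi separates as a function of s plus a function of t, so ∇phi=0 decouples.
∂phi/∂s = 12(s - 4)(s + 2)(s + 3) = 0 at s ∈ {-3, -2, 4}; ∂phi/∂t = 12(t - 2)(t - 1)(t + 1) = 0 at t ∈ {-1, 1, 2}.
The Hessian is diagonal: diag(phi_ss, phi_tt). Second derivatives: phi_ss(-3)=84, phi_ss(-2)=-72, phi_ss(4)=504; phi_tt(-1)=72, phi_tt(1)=-24, phi_tt(2)=36.
Saddle points occur where the two diagonal entries have opposite signs: (-3, 1), (-2, -1), (-2, 2), (4, 1). Count: 4.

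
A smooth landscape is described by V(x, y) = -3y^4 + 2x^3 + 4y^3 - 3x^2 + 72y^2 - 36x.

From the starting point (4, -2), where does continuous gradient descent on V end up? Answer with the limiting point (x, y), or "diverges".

(3, 0)

V is separable, so gradient descent decouples: x follows -∂V/∂x, y follows -∂V/∂y.
∂V/∂x = 6(x - 3)(x + 2); at x=4 this is 36, so x decreases.
∂V/∂y = -12y(y - 4)(y + 3); at y=-2 this is -144, so y increases.
x converges to its nearest critical value 3 (a local min of the x-part); y converges to 0. The iterate converges to (3, 0).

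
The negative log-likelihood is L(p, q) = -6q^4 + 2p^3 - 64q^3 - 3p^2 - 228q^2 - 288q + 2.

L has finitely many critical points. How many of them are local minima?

1

L separates as a function of p plus a function of q, so ∇L=0 decouples.
∂L/∂p = 6p(p - 1) = 0 at p ∈ {0, 1}; ∂L/∂q = -24(q + 1)(q + 3)(q + 4) = 0 at q ∈ {-4, -3, -1}.
The Hessian is diagonal: diag(L_pp, L_qq). Second derivatives: L_pp(0)=-6, L_pp(1)=6; L_qq(-4)=-72, L_qq(-3)=48, L_qq(-1)=-144.
Local minima occur where both diagonal entries positive: (1, -3). Count: 1.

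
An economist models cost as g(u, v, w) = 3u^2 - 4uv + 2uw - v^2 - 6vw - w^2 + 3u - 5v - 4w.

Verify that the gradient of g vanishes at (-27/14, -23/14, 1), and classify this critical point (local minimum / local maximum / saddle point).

saddle point

∇g = (6u - 4v + 2w + 3, -4u - 2v - 6w - 5, 2u - 6v - 2w - 4); substituting (-27/14, -23/14, 1) gives ∇g = (0, 0, 0), so (-27/14, -23/14, 1) is indeed a critical point.
The Hessian is constant: H = [[6, -4, 2], [-4, -2, -6], [2, -6, -2]].
Leading principal minors: Δ₁ = 6, Δ₂ = -28, Δ₃ = -56.
The minors fit neither the all-positive nor the alternating-sign pattern, so H is indefinite: a saddle point.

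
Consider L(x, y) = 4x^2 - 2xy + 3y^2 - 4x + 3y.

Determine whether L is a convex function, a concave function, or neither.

L is quadratic, so its Hessian is the constant matrix H = [[8, -2], [-2, 6]].
det(H) = 44, tr(H) = 14.
det(H) > 0 and tr(H) > 0, so H is positive definite everywhere: convex.

convex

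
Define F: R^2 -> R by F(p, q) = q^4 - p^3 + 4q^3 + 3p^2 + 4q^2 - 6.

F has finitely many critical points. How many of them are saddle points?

3

F separates as a function of p plus a function of q, so ∇F=0 decouples.
∂F/∂p = -3p(p - 2) = 0 at p ∈ {0, 2}; ∂F/∂q = 4q(q + 1)(q + 2) = 0 at q ∈ {-2, -1, 0}.
The Hessian is diagonal: diag(F_pp, F_qq). Second derivatives: F_pp(0)=6, F_pp(2)=-6; F_qq(-2)=8, F_qq(-1)=-4, F_qq(0)=8.
Saddle points occur where the two diagonal entries have opposite signs: (0, -1), (2, -2), (2, 0). Count: 3.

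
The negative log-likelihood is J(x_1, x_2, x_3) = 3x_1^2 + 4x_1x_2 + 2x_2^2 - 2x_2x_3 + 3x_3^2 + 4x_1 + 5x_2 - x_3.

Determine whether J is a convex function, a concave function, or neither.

convex

J is quadratic, so its Hessian is the constant matrix H = [[6, 4, 0], [4, 4, -2], [0, -2, 6]].
Leading principal minors: 6, 8, 24.
All positive ⇒ H ≻ 0 ⇒ convex.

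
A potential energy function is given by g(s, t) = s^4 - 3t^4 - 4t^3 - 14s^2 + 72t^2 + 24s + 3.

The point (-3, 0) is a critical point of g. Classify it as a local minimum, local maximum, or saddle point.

The mixed partial ∂²g/∂s∂t is 0, so the Hessian at any point is diag(g_ss, g_tt) = diag(4(3s^2 - 7), 12(-3t^2 - 2t + 12)).
At (-3, 0): H = diag(80, 144).
Both eigenvalues are positive, so H is positive definite: a local minimum.

local minimum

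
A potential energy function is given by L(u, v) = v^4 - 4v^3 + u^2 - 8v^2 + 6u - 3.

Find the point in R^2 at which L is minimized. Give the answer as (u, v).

(-3, 4)

L(u,v) separates as P(u) + Q(v) − 3, so its minimum is min P + min Q − 3.
P'(u) = 2u + 6 vanishes at u ∈ {-3}; Q'(v) = 4v(v - 4)(v + 1) vanishes at v ∈ {-1, 0, 4}.
Local minima of P (where P''>0): P(-3)=-9. Local minima of Q: Q(-1)=-3, Q(4)=-128.
So the global minimum of L is P(-3) + Q(4) − 3 = -9 − 128 − 3 = -140, attained at (-3, 4).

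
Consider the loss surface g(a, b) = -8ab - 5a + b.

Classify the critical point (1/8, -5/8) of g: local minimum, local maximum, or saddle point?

The Hessian of g is constant: H = [[0, -8], [-8, 0]].
det(H) = 0·0 − (-8)² = -64.
Since det(H) < 0, H is indefinite and the critical point is a saddle point.

saddle point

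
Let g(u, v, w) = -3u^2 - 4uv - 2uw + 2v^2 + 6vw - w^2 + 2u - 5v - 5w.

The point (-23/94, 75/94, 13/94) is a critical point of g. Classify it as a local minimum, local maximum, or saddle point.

The Hessian is constant: H = [[-6, -4, -2], [-4, 4, 6], [-2, 6, -2]].
Leading principal minors: Δ₁ = -6, Δ₂ = -40, Δ₃ = 376.
The minors fit neither the all-positive nor the alternating-sign pattern, so H is indefinite: a saddle point.

saddle point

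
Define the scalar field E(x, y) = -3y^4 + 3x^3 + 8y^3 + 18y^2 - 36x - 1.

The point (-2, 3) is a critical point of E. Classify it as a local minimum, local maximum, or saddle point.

The mixed partial ∂²E/∂x∂y is 0, so the Hessian at any point is diag(E_xx, E_yy) = diag(18x, 12(-3y^2 + 4y + 3)).
At (-2, 3): H = diag(-36, -144).
Both eigenvalues are negative, so H is negative definite: a local maximum.

local maximum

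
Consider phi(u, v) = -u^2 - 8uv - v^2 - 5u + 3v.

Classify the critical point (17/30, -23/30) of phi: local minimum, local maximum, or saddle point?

The Hessian of phi is constant: H = [[-2, -8], [-8, -2]].
det(H) = (-2)·(-2) − (-8)² = -60.
Since det(H) < 0, H is indefinite and the critical point is a saddle point.

saddle point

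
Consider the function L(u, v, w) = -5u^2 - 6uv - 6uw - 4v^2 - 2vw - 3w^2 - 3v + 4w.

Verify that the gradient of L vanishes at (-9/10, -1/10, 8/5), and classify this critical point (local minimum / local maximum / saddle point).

∇L = (-10u - 6v - 6w, -6u - 8v - 2w - 3, -6u - 2v - 6w + 4); substituting (-9/10, -1/10, 8/5) gives ∇L = (0, 0, 0), so (-9/10, -1/10, 8/5) is indeed a critical point.
The Hessian is constant: H = [[-10, -6, -6], [-6, -8, -2], [-6, -2, -6]].
Leading principal minors: Δ₁ = -10, Δ₂ = 44, Δ₃ = -80.
The minors alternate sign starting negative (−, +, −), so H is negative definite: a local maximum.

local maximum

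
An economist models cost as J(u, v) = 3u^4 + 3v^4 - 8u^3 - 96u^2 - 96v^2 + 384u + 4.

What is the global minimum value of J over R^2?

-2556

J(u,v) separates as P(u) + Q(v) + 4, so its minimum is min P + min Q + 4.
P'(u) = 12(u - 4)(u - 2)(u + 4) vanishes at u ∈ {-4, 2, 4}; Q'(v) = 12v(v - 4)(v + 4) vanishes at v ∈ {-4, 0, 4}.
Local minima of P (where P''>0): P(-4)=-1792, P(4)=256. Local minima of Q: Q(-4)=-768, Q(4)=-768.
So the global minimum of J is P(-4) + Q(-4) + 4 = -1792 − 768 + 4 = -2556, attained at (-4, -4).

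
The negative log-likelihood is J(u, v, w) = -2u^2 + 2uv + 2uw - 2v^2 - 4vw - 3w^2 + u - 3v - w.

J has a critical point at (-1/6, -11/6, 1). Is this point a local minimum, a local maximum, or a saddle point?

local maximum

The Hessian is constant: H = [[-4, 2, 2], [2, -4, -4], [2, -4, -6]].
Leading principal minors: Δ₁ = -4, Δ₂ = 12, Δ₃ = -24.
The minors alternate sign starting negative (−, +, −), so H is negative definite: a local maximum.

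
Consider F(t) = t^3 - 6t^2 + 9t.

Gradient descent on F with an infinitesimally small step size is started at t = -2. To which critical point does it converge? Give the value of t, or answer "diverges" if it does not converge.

diverges

F'(t) = 3(t - 3)(t - 1), so F'(-2) = 45.
Gradient descent moves in the -F' direction, i.e. t is decreasing.
There is no critical point below t=-2, and F' keeps the same sign, so the iterate runs off to −∞.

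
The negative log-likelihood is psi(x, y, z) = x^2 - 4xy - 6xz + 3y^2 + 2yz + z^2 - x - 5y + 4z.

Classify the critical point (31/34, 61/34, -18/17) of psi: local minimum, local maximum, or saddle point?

The Hessian is constant: H = [[2, -4, -6], [-4, 6, 2], [-6, 2, 2]].
Leading principal minors: Δ₁ = 2, Δ₂ = -4, Δ₃ = -136.
The minors fit neither the all-positive nor the alternating-sign pattern, so H is indefinite: a saddle point.

saddle point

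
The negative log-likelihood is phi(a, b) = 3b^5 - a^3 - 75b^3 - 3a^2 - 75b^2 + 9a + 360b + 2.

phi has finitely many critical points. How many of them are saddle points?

4

phi separates as a function of a plus a function of b, so ∇phi=0 decouples.
∂phi/∂a = -3(a - 1)(a + 3) = 0 at a ∈ {-3, 1}; ∂phi/∂b = 15(b - 4)(b - 1)(b + 2)(b + 3) = 0 at b ∈ {-3, -2, 1, 4}.
The Hessian is diagonal: diag(phi_aa, phi_bb). Second derivatives: phi_aa(-3)=12, phi_aa(1)=-12; phi_bb(-3)=-420, phi_bb(-2)=270, phi_bb(1)=-540, phi_bb(4)=1890.
Saddle points occur where the two diagonal entries have opposite signs: (-3, -3), (-3, 1), (1, -2), (1, 4). Count: 4.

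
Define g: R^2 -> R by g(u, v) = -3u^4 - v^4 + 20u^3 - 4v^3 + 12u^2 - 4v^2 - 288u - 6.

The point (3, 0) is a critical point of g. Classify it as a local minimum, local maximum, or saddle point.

saddle point

The mixed partial ∂²g/∂u∂v is 0, so the Hessian at any point is diag(g_uu, g_vv) = diag(12(-3u^2 + 10u + 2), -4(3v^2 + 6v + 2)).
At (3, 0): H = diag(60, -8).
The eigenvalues have opposite signs, so H is indefinite: a saddle point.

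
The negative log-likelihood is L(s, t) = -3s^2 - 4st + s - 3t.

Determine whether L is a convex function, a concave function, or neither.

L is quadratic, so its Hessian is the constant matrix H = [[-6, -4], [-4, 0]].
det(H) = -16, tr(H) = -6.
det(H) < 0, so H is indefinite: neither convex nor concave.

neither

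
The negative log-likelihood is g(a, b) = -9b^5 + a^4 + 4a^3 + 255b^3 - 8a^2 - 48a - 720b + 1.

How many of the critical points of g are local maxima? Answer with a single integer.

2

g separates as a function of a plus a function of b, so ∇g=0 decouples.
∂g/∂a = 4(a - 2)(a + 2)(a + 3) = 0 at a ∈ {-3, -2, 2}; ∂g/∂b = -45(b - 4)(b - 1)(b + 1)(b + 4) = 0 at b ∈ {-4, -1, 1, 4}.
The Hessian is diagonal: diag(g_aa, g_bb). Second derivatives: g_aa(-3)=20, g_aa(-2)=-16, g_aa(2)=80; g_bb(-4)=5400, g_bb(-1)=-1350, g_bb(1)=1350, g_bb(4)=-5400.
Local maxima occur where both diagonal entries negative: (-2, -1), (-2, 4). Count: 2.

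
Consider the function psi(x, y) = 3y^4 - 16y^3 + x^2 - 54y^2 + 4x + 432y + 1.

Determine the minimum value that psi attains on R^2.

-1110

psi(x,y) separates as P(x) + Q(y) + 1, so its minimum is min P + min Q + 1.
P'(x) = 2x + 4 vanishes at x ∈ {-2}; Q'(y) = 12(y - 4)(y - 3)(y + 3) vanishes at y ∈ {-3, 3, 4}.
Local minima of P (where P''>0): P(-2)=-4. Local minima of Q: Q(-3)=-1107, Q(4)=608.
So the global minimum of psi is P(-2) + Q(-3) + 1 = -4 − 1107 + 1 = -1110, attained at (-2, -3).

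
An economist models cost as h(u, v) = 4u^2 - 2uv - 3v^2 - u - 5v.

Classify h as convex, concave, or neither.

neither

h is quadratic, so its Hessian is the constant matrix H = [[8, -2], [-2, -6]].
det(H) = -52, tr(H) = 2.
det(H) < 0, so H is indefinite: neither convex nor concave.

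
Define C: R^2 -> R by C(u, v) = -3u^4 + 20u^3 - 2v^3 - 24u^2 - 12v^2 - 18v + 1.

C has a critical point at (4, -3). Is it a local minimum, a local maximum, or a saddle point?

The mixed partial ∂²C/∂u∂v is 0, so the Hessian at any point is diag(C_uu, C_vv) = diag(12(-3u^2 + 10u - 4), -12(v + 2)).
At (4, -3): H = diag(-144, 12).
The eigenvalues have opposite signs, so H is indefinite: a saddle point.

saddle point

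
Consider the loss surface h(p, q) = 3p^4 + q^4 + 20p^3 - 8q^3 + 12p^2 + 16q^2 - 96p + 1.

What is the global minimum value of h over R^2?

-60

h(p,q) separates as A(p) + B(q) + 1, so its minimum is min A + min B + 1.
A'(p) = 12(p - 1)(p + 2)(p + 4) vanishes at p ∈ {-4, -2, 1}; B'(q) = 4q(q - 4)(q - 2) vanishes at q ∈ {0, 2, 4}.
Local minima of A (where A''>0): A(-4)=64, A(1)=-61. Local minima of B: B(0)=0, B(4)=0.
So the global minimum of h is A(1) + B(0) + 1 = -61 + 0 + 1 = -60, attained at (1, 0).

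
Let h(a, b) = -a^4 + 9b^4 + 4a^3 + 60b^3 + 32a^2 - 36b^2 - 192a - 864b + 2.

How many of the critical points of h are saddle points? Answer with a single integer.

5

h separates as a function of a plus a function of b, so ∇h=0 decouples.
∂h/∂a = -4(a - 4)(a - 3)(a + 4) = 0 at a ∈ {-4, 3, 4}; ∂h/∂b = 36(b - 2)(b + 3)(b + 4) = 0 at b ∈ {-4, -3, 2}.
The Hessian is diagonal: diag(h_aa, h_bb). Second derivatives: h_aa(-4)=-224, h_aa(3)=28, h_aa(4)=-32; h_bb(-4)=216, h_bb(-3)=-180, h_bb(2)=1080.
Saddle points occur where the two diagonal entries have opposite signs: (-4, -4), (-4, 2), (3, -3), (4, -4), (4, 2). Count: 5.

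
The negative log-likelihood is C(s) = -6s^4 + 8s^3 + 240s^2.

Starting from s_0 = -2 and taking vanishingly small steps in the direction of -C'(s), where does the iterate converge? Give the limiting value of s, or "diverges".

C'(s) = -24s(s - 5)(s + 4), so C'(-2) = -672.
Gradient descent moves in the -C' direction, i.e. s is increasing.
The nearest critical point in that direction is s = 0, where C'' = 480 > 0 (a local minimum). The iterate converges there.

0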